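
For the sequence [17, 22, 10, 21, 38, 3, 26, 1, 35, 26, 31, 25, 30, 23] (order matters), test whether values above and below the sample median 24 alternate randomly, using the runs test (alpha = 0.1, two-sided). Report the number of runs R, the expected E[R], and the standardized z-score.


Step 1: Compute median = 24; label A = above, B = below.
Labels in order: BBBBABABAAAAAB  (n_A = 7, n_B = 7)
Step 2: Count runs R = 7.
Step 3: Under H0 (random ordering), E[R] = 2*n_A*n_B/(n_A+n_B) + 1 = 2*7*7/14 + 1 = 8.0000.
        Var[R] = 2*n_A*n_B*(2*n_A*n_B - n_A - n_B) / ((n_A+n_B)^2 * (n_A+n_B-1)) = 8232/2548 = 3.2308.
        SD[R] = 1.7974.
Step 4: Continuity-corrected z = (R + 0.5 - E[R]) / SD[R] = (7 + 0.5 - 8.0000) / 1.7974 = -0.2782.
Step 5: Two-sided p-value via normal approximation = 2*(1 - Phi(|z|)) = 0.780879.
Step 6: alpha = 0.1. fail to reject H0.

R = 7, z = -0.2782, p = 0.780879, fail to reject H0.


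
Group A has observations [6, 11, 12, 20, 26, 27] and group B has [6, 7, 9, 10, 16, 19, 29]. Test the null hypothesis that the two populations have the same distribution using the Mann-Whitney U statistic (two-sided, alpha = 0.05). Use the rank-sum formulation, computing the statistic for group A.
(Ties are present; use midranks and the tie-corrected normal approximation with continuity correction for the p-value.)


Step 1: Combine and sort all 13 observations; assign midranks.
sorted (value, group): (6,X), (6,Y), (7,Y), (9,Y), (10,Y), (11,X), (12,X), (16,Y), (19,Y), (20,X), (26,X), (27,X), (29,Y)
ranks: 6->1.5, 6->1.5, 7->3, 9->4, 10->5, 11->6, 12->7, 16->8, 19->9, 20->10, 26->11, 27->12, 29->13
Step 2: Rank sum for X: R1 = 1.5 + 6 + 7 + 10 + 11 + 12 = 47.5.
Step 3: U_X = R1 - n1(n1+1)/2 = 47.5 - 6*7/2 = 47.5 - 21 = 26.5.
       U_Y = n1*n2 - U_X = 42 - 26.5 = 15.5.
Step 4: Ties are present, so use the tie-corrected normal approximation (with continuity correction) for the p-value.
Step 5: p-value = 0.474443; compare to alpha = 0.05. fail to reject H0.

U_X = 26.5, p = 0.474443, fail to reject H0 at alpha = 0.05.


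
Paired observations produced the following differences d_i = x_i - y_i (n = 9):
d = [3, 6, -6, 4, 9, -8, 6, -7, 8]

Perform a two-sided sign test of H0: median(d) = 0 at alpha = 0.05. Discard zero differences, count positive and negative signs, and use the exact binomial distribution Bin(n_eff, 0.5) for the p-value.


Step 1: Discard zero differences. Original n = 9; n_eff = number of nonzero differences = 9.
Nonzero differences (with sign): +3, +6, -6, +4, +9, -8, +6, -7, +8
Step 2: Count signs: positive = 6, negative = 3.
Step 3: Under H0: P(positive) = 0.5, so the number of positives S ~ Bin(9, 0.5).
Step 4: Two-sided exact p-value = sum of Bin(9,0.5) probabilities at or below the observed probability = 0.507812.
Step 5: alpha = 0.05. fail to reject H0.

n_eff = 9, pos = 6, neg = 3, p = 0.507812, fail to reject H0.


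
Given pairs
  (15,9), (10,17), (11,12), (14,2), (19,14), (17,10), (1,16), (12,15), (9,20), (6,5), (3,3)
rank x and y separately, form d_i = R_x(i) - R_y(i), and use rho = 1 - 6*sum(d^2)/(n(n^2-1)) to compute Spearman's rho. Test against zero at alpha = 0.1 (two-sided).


Step 1: Rank x and y separately (midranks; no ties here).
rank(x): 15->9, 10->5, 11->6, 14->8, 19->11, 17->10, 1->1, 12->7, 9->4, 6->3, 3->2
rank(y): 9->4, 17->10, 12->6, 2->1, 14->7, 10->5, 16->9, 15->8, 20->11, 5->3, 3->2
Step 2: d_i = R_x(i) - R_y(i); compute d_i^2.
  (9-4)^2=25, (5-10)^2=25, (6-6)^2=0, (8-1)^2=49, (11-7)^2=16, (10-5)^2=25, (1-9)^2=64, (7-8)^2=1, (4-11)^2=49, (3-3)^2=0, (2-2)^2=0
sum(d^2) = 254.
Step 3: rho = 1 - 6*254 / (11*(11^2 - 1)) = 1 - 1524/1320 = -0.154545.
Step 4: Under H0, t = rho * sqrt((n-2)/(1-rho^2)) = -0.4693 ~ t(9).
Step 5: Two-sided p-value from the t-distribution with 9 df = 0.650034.
Step 6: alpha = 0.1. fail to reject H0.

rho = -0.1545, p = 0.650034, fail to reject H0 at alpha = 0.1.


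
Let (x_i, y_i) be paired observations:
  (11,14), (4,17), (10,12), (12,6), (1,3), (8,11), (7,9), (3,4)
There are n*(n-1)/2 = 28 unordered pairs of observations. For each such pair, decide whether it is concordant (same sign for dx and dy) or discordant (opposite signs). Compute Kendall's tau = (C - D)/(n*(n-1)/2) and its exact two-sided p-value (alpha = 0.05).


Step 1: Enumerate the 28 unordered pairs (i,j) with i<j and classify each by sign(x_j-x_i) * sign(y_j-y_i).
  (1,2):dx=-7,dy=+3->D; (1,3):dx=-1,dy=-2->C; (1,4):dx=+1,dy=-8->D; (1,5):dx=-10,dy=-11->C
  (1,6):dx=-3,dy=-3->C; (1,7):dx=-4,dy=-5->C; (1,8):dx=-8,dy=-10->C; (2,3):dx=+6,dy=-5->D
  (2,4):dx=+8,dy=-11->D; (2,5):dx=-3,dy=-14->C; (2,6):dx=+4,dy=-6->D; (2,7):dx=+3,dy=-8->D
  (2,8):dx=-1,dy=-13->C; (3,4):dx=+2,dy=-6->D; (3,5):dx=-9,dy=-9->C; (3,6):dx=-2,dy=-1->C
  (3,7):dx=-3,dy=-3->C; (3,8):dx=-7,dy=-8->C; (4,5):dx=-11,dy=-3->C; (4,6):dx=-4,dy=+5->D
  (4,7):dx=-5,dy=+3->D; (4,8):dx=-9,dy=-2->C; (5,6):dx=+7,dy=+8->C; (5,7):dx=+6,dy=+6->C
  (5,8):dx=+2,dy=+1->C; (6,7):dx=-1,dy=-2->C; (6,8):dx=-5,dy=-7->C; (7,8):dx=-4,dy=-5->C
Step 2: C = 19, D = 9, total pairs = 28.
Step 3: tau = (C - D)/(n(n-1)/2) = (19 - 9)/28 = 0.357143.
Step 4: Exact two-sided p-value (enumerate n! = 40320 permutations of y under H0): p = 0.275099.
Step 5: alpha = 0.05. fail to reject H0.

tau_b = 0.3571 (C=19, D=9), p = 0.275099, fail to reject H0.


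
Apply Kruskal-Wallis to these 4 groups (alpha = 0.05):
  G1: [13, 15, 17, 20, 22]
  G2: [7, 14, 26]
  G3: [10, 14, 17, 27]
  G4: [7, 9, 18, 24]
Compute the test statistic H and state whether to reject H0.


Step 1: Combine all N = 16 observations and assign midranks.
sorted (value, group, rank): (7,G2,1.5), (7,G4,1.5), (9,G4,3), (10,G3,4), (13,G1,5), (14,G2,6.5), (14,G3,6.5), (15,G1,8), (17,G1,9.5), (17,G3,9.5), (18,G4,11), (20,G1,12), (22,G1,13), (24,G4,14), (26,G2,15), (27,G3,16)
Step 2: Sum ranks within each group.
R_1 = 47.5 (n_1 = 5)
R_2 = 23 (n_2 = 3)
R_3 = 36 (n_3 = 4)
R_4 = 29.5 (n_4 = 4)
Step 3: H = 12/(N(N+1)) * sum(R_i^2/n_i) - 3(N+1)
     = 12/(16*17) * (47.5^2/5 + 23^2/3 + 36^2/4 + 29.5^2/4) - 3*17
     = 0.044118 * 1169.15 - 51
     = 0.579963.
Step 4: Ties present; correction factor C = 1 - 18/(16^3 - 16) = 0.995588. Corrected H = 0.579963 / 0.995588 = 0.582533.
Step 5: Under H0, H ~ chi^2(3); p-value = 0.900419.
Step 6: alpha = 0.05. fail to reject H0.

H = 0.5825, df = 3, p = 0.900419, fail to reject H0.


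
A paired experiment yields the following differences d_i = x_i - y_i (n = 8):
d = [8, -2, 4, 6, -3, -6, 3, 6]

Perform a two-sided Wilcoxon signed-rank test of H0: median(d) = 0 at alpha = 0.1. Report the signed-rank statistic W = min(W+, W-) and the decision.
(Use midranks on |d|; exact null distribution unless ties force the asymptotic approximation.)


Step 1: Drop any zero differences (none here) and take |d_i|.
|d| = [8, 2, 4, 6, 3, 6, 3, 6]
Step 2: Midrank |d_i| (ties get averaged ranks).
ranks: |8|->8, |2|->1, |4|->4, |6|->6, |3|->2.5, |6|->6, |3|->2.5, |6|->6
Step 3: Attach original signs; sum ranks with positive sign and with negative sign.
W+ = 8 + 4 + 6 + 2.5 + 6 = 26.5
W- = 1 + 2.5 + 6 = 9.5
(Check: W+ + W- = 36 should equal n(n+1)/2 = 36.)
Step 4: Test statistic W = min(W+, W-) = 9.5.
Step 5: Ties in |d|, so use the tie-corrected normal approximation.
        E[W] = n(n+1)/4 = 8*9/4 = 18.
        Tie groups: |d|=3 (t=2), |d|=6 (t=3); sum(t^3 - t) = 30.
        Var[W] = n(n+1)(2n+1)/24 - sum(t^3-t)/48 = 1224/24 - 30/48 = 50.375.
        z = (W - E[W]) / sqrt(Var[W]) = (9.5 - 18) / 7.0975 = -1.1976.
        Two-sided p = 2*Phi(z) = 0.231073.
Step 6: alpha = 0.1. fail to reject H0.

W+ = 26.5, W- = 9.5, W = min = 9.5, p = 0.231073, fail to reject H0.


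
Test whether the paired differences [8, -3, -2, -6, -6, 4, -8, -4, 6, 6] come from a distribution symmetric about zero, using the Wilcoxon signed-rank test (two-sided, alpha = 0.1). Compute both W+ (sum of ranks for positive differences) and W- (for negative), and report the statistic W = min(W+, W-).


Step 1: Drop any zero differences (none here) and take |d_i|.
|d| = [8, 3, 2, 6, 6, 4, 8, 4, 6, 6]
Step 2: Midrank |d_i| (ties get averaged ranks).
ranks: |8|->9.5, |3|->2, |2|->1, |6|->6.5, |6|->6.5, |4|->3.5, |8|->9.5, |4|->3.5, |6|->6.5, |6|->6.5
Step 3: Attach original signs; sum ranks with positive sign and with negative sign.
W+ = 9.5 + 3.5 + 6.5 + 6.5 = 26
W- = 2 + 1 + 6.5 + 6.5 + 9.5 + 3.5 = 29
(Check: W+ + W- = 55 should equal n(n+1)/2 = 55.)
Step 4: Test statistic W = min(W+, W-) = 26.
Step 5: Ties in |d|, so use the tie-corrected normal approximation.
        E[W] = n(n+1)/4 = 10*11/4 = 27.5.
        Tie groups: |d|=4 (t=2), |d|=6 (t=4), |d|=8 (t=2); sum(t^3 - t) = 72.
        Var[W] = n(n+1)(2n+1)/24 - sum(t^3-t)/48 = 2310/24 - 72/48 = 94.75.
        z = (W - E[W]) / sqrt(Var[W]) = (26 - 27.5) / 9.7340 = -0.1541.
        Two-sided p = 2*Phi(z) = 0.877531.
Step 6: alpha = 0.1. fail to reject H0.

W+ = 26, W- = 29, W = min = 26, p = 0.877531, fail to reject H0.


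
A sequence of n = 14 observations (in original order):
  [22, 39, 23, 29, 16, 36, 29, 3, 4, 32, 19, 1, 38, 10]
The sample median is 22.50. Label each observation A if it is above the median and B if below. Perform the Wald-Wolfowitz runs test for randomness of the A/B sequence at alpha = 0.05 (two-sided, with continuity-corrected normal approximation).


Step 1: Compute median = 22.50; label A = above, B = below.
Labels in order: BAAABAABBABBAB  (n_A = 7, n_B = 7)
Step 2: Count runs R = 9.
Step 3: Under H0 (random ordering), E[R] = 2*n_A*n_B/(n_A+n_B) + 1 = 2*7*7/14 + 1 = 8.0000.
        Var[R] = 2*n_A*n_B*(2*n_A*n_B - n_A - n_B) / ((n_A+n_B)^2 * (n_A+n_B-1)) = 8232/2548 = 3.2308.
        SD[R] = 1.7974.
Step 4: Continuity-corrected z = (R - 0.5 - E[R]) / SD[R] = (9 - 0.5 - 8.0000) / 1.7974 = 0.2782.
Step 5: Two-sided p-value via normal approximation = 2*(1 - Phi(|z|)) = 0.780879.
Step 6: alpha = 0.05. fail to reject H0.

R = 9, z = 0.2782, p = 0.780879, fail to reject H0.


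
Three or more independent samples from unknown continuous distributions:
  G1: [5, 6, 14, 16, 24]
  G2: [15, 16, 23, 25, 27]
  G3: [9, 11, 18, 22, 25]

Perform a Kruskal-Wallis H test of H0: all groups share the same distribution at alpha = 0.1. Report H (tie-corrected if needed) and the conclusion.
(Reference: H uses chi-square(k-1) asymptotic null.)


Step 1: Combine all N = 15 observations and assign midranks.
sorted (value, group, rank): (5,G1,1), (6,G1,2), (9,G3,3), (11,G3,4), (14,G1,5), (15,G2,6), (16,G1,7.5), (16,G2,7.5), (18,G3,9), (22,G3,10), (23,G2,11), (24,G1,12), (25,G2,13.5), (25,G3,13.5), (27,G2,15)
Step 2: Sum ranks within each group.
R_1 = 27.5 (n_1 = 5)
R_2 = 53 (n_2 = 5)
R_3 = 39.5 (n_3 = 5)
Step 3: H = 12/(N(N+1)) * sum(R_i^2/n_i) - 3(N+1)
     = 12/(15*16) * (27.5^2/5 + 53^2/5 + 39.5^2/5) - 3*16
     = 0.050000 * 1025.1 - 48
     = 3.255000.
Step 4: Ties present; correction factor C = 1 - 12/(15^3 - 15) = 0.996429. Corrected H = 3.255000 / 0.996429 = 3.266667.
Step 5: Under H0, H ~ chi^2(2); p-value = 0.195278.
Step 6: alpha = 0.1. fail to reject H0.

H = 3.2667, df = 2, p = 0.195278, fail to reject H0.


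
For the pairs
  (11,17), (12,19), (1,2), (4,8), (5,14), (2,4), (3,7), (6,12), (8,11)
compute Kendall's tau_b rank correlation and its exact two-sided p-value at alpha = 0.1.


Step 1: Enumerate the 36 unordered pairs (i,j) with i<j and classify each by sign(x_j-x_i) * sign(y_j-y_i).
  (1,2):dx=+1,dy=+2->C; (1,3):dx=-10,dy=-15->C; (1,4):dx=-7,dy=-9->C; (1,5):dx=-6,dy=-3->C
  (1,6):dx=-9,dy=-13->C; (1,7):dx=-8,dy=-10->C; (1,8):dx=-5,dy=-5->C; (1,9):dx=-3,dy=-6->C
  (2,3):dx=-11,dy=-17->C; (2,4):dx=-8,dy=-11->C; (2,5):dx=-7,dy=-5->C; (2,6):dx=-10,dy=-15->C
  (2,7):dx=-9,dy=-12->C; (2,8):dx=-6,dy=-7->C; (2,9):dx=-4,dy=-8->C; (3,4):dx=+3,dy=+6->C
  (3,5):dx=+4,dy=+12->C; (3,6):dx=+1,dy=+2->C; (3,7):dx=+2,dy=+5->C; (3,8):dx=+5,dy=+10->C
  (3,9):dx=+7,dy=+9->C; (4,5):dx=+1,dy=+6->C; (4,6):dx=-2,dy=-4->C; (4,7):dx=-1,dy=-1->C
  (4,8):dx=+2,dy=+4->C; (4,9):dx=+4,dy=+3->C; (5,6):dx=-3,dy=-10->C; (5,7):dx=-2,dy=-7->C
  (5,8):dx=+1,dy=-2->D; (5,9):dx=+3,dy=-3->D; (6,7):dx=+1,dy=+3->C; (6,8):dx=+4,dy=+8->C
  (6,9):dx=+6,dy=+7->C; (7,8):dx=+3,dy=+5->C; (7,9):dx=+5,dy=+4->C; (8,9):dx=+2,dy=-1->D
Step 2: C = 33, D = 3, total pairs = 36.
Step 3: tau = (C - D)/(n(n-1)/2) = (33 - 3)/36 = 0.833333.
Step 4: Exact two-sided p-value (enumerate n! = 362880 permutations of y under H0): p = 0.000854.
Step 5: alpha = 0.1. reject H0.

tau_b = 0.8333 (C=33, D=3), p = 0.000854, reject H0.


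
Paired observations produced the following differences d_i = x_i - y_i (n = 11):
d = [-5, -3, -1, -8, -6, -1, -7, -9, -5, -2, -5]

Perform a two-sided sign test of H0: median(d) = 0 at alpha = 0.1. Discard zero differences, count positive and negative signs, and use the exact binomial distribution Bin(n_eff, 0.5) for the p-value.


Step 1: Discard zero differences. Original n = 11; n_eff = number of nonzero differences = 11.
Nonzero differences (with sign): -5, -3, -1, -8, -6, -1, -7, -9, -5, -2, -5
Step 2: Count signs: positive = 0, negative = 11.
Step 3: Under H0: P(positive) = 0.5, so the number of positives S ~ Bin(11, 0.5).
Step 4: Two-sided exact p-value = sum of Bin(11,0.5) probabilities at or below the observed probability = 0.000977.
Step 5: alpha = 0.1. reject H0.

n_eff = 11, pos = 0, neg = 11, p = 0.000977, reject H0.


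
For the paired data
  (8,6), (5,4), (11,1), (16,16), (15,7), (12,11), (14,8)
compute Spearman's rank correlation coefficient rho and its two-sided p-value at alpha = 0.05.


Step 1: Rank x and y separately (midranks; no ties here).
rank(x): 8->2, 5->1, 11->3, 16->7, 15->6, 12->4, 14->5
rank(y): 6->3, 4->2, 1->1, 16->7, 7->4, 11->6, 8->5
Step 2: d_i = R_x(i) - R_y(i); compute d_i^2.
  (2-3)^2=1, (1-2)^2=1, (3-1)^2=4, (7-7)^2=0, (6-4)^2=4, (4-6)^2=4, (5-5)^2=0
sum(d^2) = 14.
Step 3: rho = 1 - 6*14 / (7*(7^2 - 1)) = 1 - 84/336 = 0.750000.
Step 4: Under H0, t = rho * sqrt((n-2)/(1-rho^2)) = 2.5355 ~ t(5).
Step 5: Two-sided p-value from the t-distribution with 5 df = 0.052181.
Step 6: alpha = 0.05. fail to reject H0.

rho = 0.7500, p = 0.052181, fail to reject H0 at alpha = 0.05.


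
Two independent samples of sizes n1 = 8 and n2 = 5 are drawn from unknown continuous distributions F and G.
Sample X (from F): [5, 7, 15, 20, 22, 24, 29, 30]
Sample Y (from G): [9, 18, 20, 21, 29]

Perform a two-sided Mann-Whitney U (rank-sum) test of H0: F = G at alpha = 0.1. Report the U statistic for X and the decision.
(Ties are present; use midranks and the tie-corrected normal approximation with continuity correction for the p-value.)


Step 1: Combine and sort all 13 observations; assign midranks.
sorted (value, group): (5,X), (7,X), (9,Y), (15,X), (18,Y), (20,X), (20,Y), (21,Y), (22,X), (24,X), (29,X), (29,Y), (30,X)
ranks: 5->1, 7->2, 9->3, 15->4, 18->5, 20->6.5, 20->6.5, 21->8, 22->9, 24->10, 29->11.5, 29->11.5, 30->13
Step 2: Rank sum for X: R1 = 1 + 2 + 4 + 6.5 + 9 + 10 + 11.5 + 13 = 57.
Step 3: U_X = R1 - n1(n1+1)/2 = 57 - 8*9/2 = 57 - 36 = 21.
       U_Y = n1*n2 - U_X = 40 - 21 = 19.
Step 4: Ties are present, so use the tie-corrected normal approximation (with continuity correction) for the p-value.
Step 5: p-value = 0.941492; compare to alpha = 0.1. fail to reject H0.

U_X = 21, p = 0.941492, fail to reject H0 at alpha = 0.1.


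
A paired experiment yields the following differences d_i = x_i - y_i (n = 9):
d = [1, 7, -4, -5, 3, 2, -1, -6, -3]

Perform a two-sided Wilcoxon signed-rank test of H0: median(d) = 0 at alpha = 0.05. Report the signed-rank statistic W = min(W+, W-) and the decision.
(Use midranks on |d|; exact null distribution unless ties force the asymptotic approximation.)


Step 1: Drop any zero differences (none here) and take |d_i|.
|d| = [1, 7, 4, 5, 3, 2, 1, 6, 3]
Step 2: Midrank |d_i| (ties get averaged ranks).
ranks: |1|->1.5, |7|->9, |4|->6, |5|->7, |3|->4.5, |2|->3, |1|->1.5, |6|->8, |3|->4.5
Step 3: Attach original signs; sum ranks with positive sign and with negative sign.
W+ = 1.5 + 9 + 4.5 + 3 = 18
W- = 6 + 7 + 1.5 + 8 + 4.5 = 27
(Check: W+ + W- = 45 should equal n(n+1)/2 = 45.)
Step 4: Test statistic W = min(W+, W-) = 18.
Step 5: Ties in |d|, so use the tie-corrected normal approximation.
        E[W] = n(n+1)/4 = 9*10/4 = 22.5.
        Tie groups: |d|=1 (t=2), |d|=3 (t=2); sum(t^3 - t) = 12.
        Var[W] = n(n+1)(2n+1)/24 - sum(t^3-t)/48 = 1710/24 - 12/48 = 71.
        z = (W - E[W]) / sqrt(Var[W]) = (18 - 22.5) / 8.4261 = -0.5341.
        Two-sided p = 2*Phi(z) = 0.593306.
Step 6: alpha = 0.05. fail to reject H0.

W+ = 18, W- = 27, W = min = 18, p = 0.593306, fail to reject H0.


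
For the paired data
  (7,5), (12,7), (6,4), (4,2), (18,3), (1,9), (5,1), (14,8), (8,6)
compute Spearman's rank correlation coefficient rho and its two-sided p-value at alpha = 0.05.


Step 1: Rank x and y separately (midranks; no ties here).
rank(x): 7->5, 12->7, 6->4, 4->2, 18->9, 1->1, 5->3, 14->8, 8->6
rank(y): 5->5, 7->7, 4->4, 2->2, 3->3, 9->9, 1->1, 8->8, 6->6
Step 2: d_i = R_x(i) - R_y(i); compute d_i^2.
  (5-5)^2=0, (7-7)^2=0, (4-4)^2=0, (2-2)^2=0, (9-3)^2=36, (1-9)^2=64, (3-1)^2=4, (8-8)^2=0, (6-6)^2=0
sum(d^2) = 104.
Step 3: rho = 1 - 6*104 / (9*(9^2 - 1)) = 1 - 624/720 = 0.133333.
Step 4: Under H0, t = rho * sqrt((n-2)/(1-rho^2)) = 0.3559 ~ t(7).
Step 5: Two-sided p-value from the t-distribution with 7 df = 0.732368.
Step 6: alpha = 0.05. fail to reject H0.

rho = 0.1333, p = 0.732368, fail to reject H0 at alpha = 0.05.


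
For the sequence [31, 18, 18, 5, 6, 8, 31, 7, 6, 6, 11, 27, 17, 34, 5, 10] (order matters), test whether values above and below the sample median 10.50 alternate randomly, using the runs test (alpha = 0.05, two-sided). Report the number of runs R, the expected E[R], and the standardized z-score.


Step 1: Compute median = 10.50; label A = above, B = below.
Labels in order: AAABBBABBBAAAABB  (n_A = 8, n_B = 8)
Step 2: Count runs R = 6.
Step 3: Under H0 (random ordering), E[R] = 2*n_A*n_B/(n_A+n_B) + 1 = 2*8*8/16 + 1 = 9.0000.
        Var[R] = 2*n_A*n_B*(2*n_A*n_B - n_A - n_B) / ((n_A+n_B)^2 * (n_A+n_B-1)) = 14336/3840 = 3.7333.
        SD[R] = 1.9322.
Step 4: Continuity-corrected z = (R + 0.5 - E[R]) / SD[R] = (6 + 0.5 - 9.0000) / 1.9322 = -1.2939.
Step 5: Two-sided p-value via normal approximation = 2*(1 - Phi(|z|)) = 0.195709.
Step 6: alpha = 0.05. fail to reject H0.

R = 6, z = -1.2939, p = 0.195709, fail to reject H0.


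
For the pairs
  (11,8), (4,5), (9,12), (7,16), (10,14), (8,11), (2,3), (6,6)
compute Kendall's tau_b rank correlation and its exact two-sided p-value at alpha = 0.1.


Step 1: Enumerate the 28 unordered pairs (i,j) with i<j and classify each by sign(x_j-x_i) * sign(y_j-y_i).
  (1,2):dx=-7,dy=-3->C; (1,3):dx=-2,dy=+4->D; (1,4):dx=-4,dy=+8->D; (1,5):dx=-1,dy=+6->D
  (1,6):dx=-3,dy=+3->D; (1,7):dx=-9,dy=-5->C; (1,8):dx=-5,dy=-2->C; (2,3):dx=+5,dy=+7->C
  (2,4):dx=+3,dy=+11->C; (2,5):dx=+6,dy=+9->C; (2,6):dx=+4,dy=+6->C; (2,7):dx=-2,dy=-2->C
  (2,8):dx=+2,dy=+1->C; (3,4):dx=-2,dy=+4->D; (3,5):dx=+1,dy=+2->C; (3,6):dx=-1,dy=-1->C
  (3,7):dx=-7,dy=-9->C; (3,8):dx=-3,dy=-6->C; (4,5):dx=+3,dy=-2->D; (4,6):dx=+1,dy=-5->D
  (4,7):dx=-5,dy=-13->C; (4,8):dx=-1,dy=-10->C; (5,6):dx=-2,dy=-3->C; (5,7):dx=-8,dy=-11->C
  (5,8):dx=-4,dy=-8->C; (6,7):dx=-6,dy=-8->C; (6,8):dx=-2,dy=-5->C; (7,8):dx=+4,dy=+3->C
Step 2: C = 21, D = 7, total pairs = 28.
Step 3: tau = (C - D)/(n(n-1)/2) = (21 - 7)/28 = 0.500000.
Step 4: Exact two-sided p-value (enumerate n! = 40320 permutations of y under H0): p = 0.108681.
Step 5: alpha = 0.1. fail to reject H0.

tau_b = 0.5000 (C=21, D=7), p = 0.108681, fail to reject H0.


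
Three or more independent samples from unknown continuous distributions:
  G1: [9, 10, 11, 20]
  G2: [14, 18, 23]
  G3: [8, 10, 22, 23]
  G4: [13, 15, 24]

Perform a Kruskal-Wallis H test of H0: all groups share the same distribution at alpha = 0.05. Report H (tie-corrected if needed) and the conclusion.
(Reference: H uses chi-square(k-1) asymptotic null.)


Step 1: Combine all N = 14 observations and assign midranks.
sorted (value, group, rank): (8,G3,1), (9,G1,2), (10,G1,3.5), (10,G3,3.5), (11,G1,5), (13,G4,6), (14,G2,7), (15,G4,8), (18,G2,9), (20,G1,10), (22,G3,11), (23,G2,12.5), (23,G3,12.5), (24,G4,14)
Step 2: Sum ranks within each group.
R_1 = 20.5 (n_1 = 4)
R_2 = 28.5 (n_2 = 3)
R_3 = 28 (n_3 = 4)
R_4 = 28 (n_4 = 3)
Step 3: H = 12/(N(N+1)) * sum(R_i^2/n_i) - 3(N+1)
     = 12/(14*15) * (20.5^2/4 + 28.5^2/3 + 28^2/4 + 28^2/3) - 3*15
     = 0.057143 * 833.146 - 45
     = 2.608333.
Step 4: Ties present; correction factor C = 1 - 12/(14^3 - 14) = 0.995604. Corrected H = 2.608333 / 0.995604 = 2.619849.
Step 5: Under H0, H ~ chi^2(3); p-value = 0.454020.
Step 6: alpha = 0.05. fail to reject H0.

H = 2.6198, df = 3, p = 0.454020, fail to reject H0.


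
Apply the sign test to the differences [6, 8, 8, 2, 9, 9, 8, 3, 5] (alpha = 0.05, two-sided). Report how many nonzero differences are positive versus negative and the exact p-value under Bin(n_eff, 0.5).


Step 1: Discard zero differences. Original n = 9; n_eff = number of nonzero differences = 9.
Nonzero differences (with sign): +6, +8, +8, +2, +9, +9, +8, +3, +5
Step 2: Count signs: positive = 9, negative = 0.
Step 3: Under H0: P(positive) = 0.5, so the number of positives S ~ Bin(9, 0.5).
Step 4: Two-sided exact p-value = sum of Bin(9,0.5) probabilities at or below the observed probability = 0.003906.
Step 5: alpha = 0.05. reject H0.

n_eff = 9, pos = 9, neg = 0, p = 0.003906, reject H0.


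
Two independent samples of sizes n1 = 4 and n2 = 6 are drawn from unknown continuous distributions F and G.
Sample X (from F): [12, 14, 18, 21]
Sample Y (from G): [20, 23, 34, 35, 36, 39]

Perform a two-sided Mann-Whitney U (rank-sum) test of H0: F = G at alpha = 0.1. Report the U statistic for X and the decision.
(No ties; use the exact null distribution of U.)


Step 1: Combine and sort all 10 observations; assign midranks.
sorted (value, group): (12,X), (14,X), (18,X), (20,Y), (21,X), (23,Y), (34,Y), (35,Y), (36,Y), (39,Y)
ranks: 12->1, 14->2, 18->3, 20->4, 21->5, 23->6, 34->7, 35->8, 36->9, 39->10
Step 2: Rank sum for X: R1 = 1 + 2 + 3 + 5 = 11.
Step 3: U_X = R1 - n1(n1+1)/2 = 11 - 4*5/2 = 11 - 10 = 1.
       U_Y = n1*n2 - U_X = 24 - 1 = 23.
Step 4: No ties, so the exact null distribution of U (based on enumerating the C(10,4) = 210 equally likely rank assignments) gives the two-sided p-value.
Step 5: p-value = 0.019048; compare to alpha = 0.1. reject H0.

U_X = 1, p = 0.019048, reject H0 at alpha = 0.1.


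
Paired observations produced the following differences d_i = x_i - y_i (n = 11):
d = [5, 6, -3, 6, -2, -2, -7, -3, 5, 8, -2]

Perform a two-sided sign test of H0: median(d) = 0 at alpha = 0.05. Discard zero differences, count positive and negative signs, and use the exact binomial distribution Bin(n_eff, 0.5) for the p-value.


Step 1: Discard zero differences. Original n = 11; n_eff = number of nonzero differences = 11.
Nonzero differences (with sign): +5, +6, -3, +6, -2, -2, -7, -3, +5, +8, -2
Step 2: Count signs: positive = 5, negative = 6.
Step 3: Under H0: P(positive) = 0.5, so the number of positives S ~ Bin(11, 0.5).
Step 4: Two-sided exact p-value = sum of Bin(11,0.5) probabilities at or below the observed probability = 1.000000.
Step 5: alpha = 0.05. fail to reject H0.

n_eff = 11, pos = 5, neg = 6, p = 1.000000, fail to reject H0.


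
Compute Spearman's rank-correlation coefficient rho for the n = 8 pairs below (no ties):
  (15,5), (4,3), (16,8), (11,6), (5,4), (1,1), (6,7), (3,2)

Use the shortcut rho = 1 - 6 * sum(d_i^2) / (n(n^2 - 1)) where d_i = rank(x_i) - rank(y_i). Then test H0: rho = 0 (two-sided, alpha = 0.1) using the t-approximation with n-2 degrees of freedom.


Step 1: Rank x and y separately (midranks; no ties here).
rank(x): 15->7, 4->3, 16->8, 11->6, 5->4, 1->1, 6->5, 3->2
rank(y): 5->5, 3->3, 8->8, 6->6, 4->4, 1->1, 7->7, 2->2
Step 2: d_i = R_x(i) - R_y(i); compute d_i^2.
  (7-5)^2=4, (3-3)^2=0, (8-8)^2=0, (6-6)^2=0, (4-4)^2=0, (1-1)^2=0, (5-7)^2=4, (2-2)^2=0
sum(d^2) = 8.
Step 3: rho = 1 - 6*8 / (8*(8^2 - 1)) = 1 - 48/504 = 0.904762.
Step 4: Under H0, t = rho * sqrt((n-2)/(1-rho^2)) = 5.2034 ~ t(6).
Step 5: Two-sided p-value from the t-distribution with 6 df = 0.002008.
Step 6: alpha = 0.1. reject H0.

rho = 0.9048, p = 0.002008, reject H0 at alpha = 0.1.


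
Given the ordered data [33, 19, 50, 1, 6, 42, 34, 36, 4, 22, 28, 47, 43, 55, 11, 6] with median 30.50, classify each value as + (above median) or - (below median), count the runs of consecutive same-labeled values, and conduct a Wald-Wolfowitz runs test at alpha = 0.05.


Step 1: Compute median = 30.50; label A = above, B = below.
Labels in order: ABABBAAABBBAAABB  (n_A = 8, n_B = 8)
Step 2: Count runs R = 8.
Step 3: Under H0 (random ordering), E[R] = 2*n_A*n_B/(n_A+n_B) + 1 = 2*8*8/16 + 1 = 9.0000.
        Var[R] = 2*n_A*n_B*(2*n_A*n_B - n_A - n_B) / ((n_A+n_B)^2 * (n_A+n_B-1)) = 14336/3840 = 3.7333.
        SD[R] = 1.9322.
Step 4: Continuity-corrected z = (R + 0.5 - E[R]) / SD[R] = (8 + 0.5 - 9.0000) / 1.9322 = -0.2588.
Step 5: Two-sided p-value via normal approximation = 2*(1 - Phi(|z|)) = 0.795809.
Step 6: alpha = 0.05. fail to reject H0.

R = 8, z = -0.2588, p = 0.795809, fail to reject H0.


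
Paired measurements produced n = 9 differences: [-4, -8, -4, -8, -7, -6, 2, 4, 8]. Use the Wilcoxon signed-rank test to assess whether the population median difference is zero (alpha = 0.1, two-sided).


Step 1: Drop any zero differences (none here) and take |d_i|.
|d| = [4, 8, 4, 8, 7, 6, 2, 4, 8]
Step 2: Midrank |d_i| (ties get averaged ranks).
ranks: |4|->3, |8|->8, |4|->3, |8|->8, |7|->6, |6|->5, |2|->1, |4|->3, |8|->8
Step 3: Attach original signs; sum ranks with positive sign and with negative sign.
W+ = 1 + 3 + 8 = 12
W- = 3 + 8 + 3 + 8 + 6 + 5 = 33
(Check: W+ + W- = 45 should equal n(n+1)/2 = 45.)
Step 4: Test statistic W = min(W+, W-) = 12.
Step 5: Ties in |d|, so use the tie-corrected normal approximation.
        E[W] = n(n+1)/4 = 9*10/4 = 22.5.
        Tie groups: |d|=4 (t=3), |d|=8 (t=3); sum(t^3 - t) = 48.
        Var[W] = n(n+1)(2n+1)/24 - sum(t^3-t)/48 = 1710/24 - 48/48 = 70.25.
        z = (W - E[W]) / sqrt(Var[W]) = (12 - 22.5) / 8.3815 = -1.2528.
        Two-sided p = 2*Phi(z) = 0.210295.
Step 6: alpha = 0.1. fail to reject H0.

W+ = 12, W- = 33, W = min = 12, p = 0.210295, fail to reject H0.


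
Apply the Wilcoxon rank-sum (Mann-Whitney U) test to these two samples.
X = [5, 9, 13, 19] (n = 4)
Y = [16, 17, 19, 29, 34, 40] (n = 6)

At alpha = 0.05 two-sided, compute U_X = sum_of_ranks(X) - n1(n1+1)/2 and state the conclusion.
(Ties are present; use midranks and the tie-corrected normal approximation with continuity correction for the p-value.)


Step 1: Combine and sort all 10 observations; assign midranks.
sorted (value, group): (5,X), (9,X), (13,X), (16,Y), (17,Y), (19,X), (19,Y), (29,Y), (34,Y), (40,Y)
ranks: 5->1, 9->2, 13->3, 16->4, 17->5, 19->6.5, 19->6.5, 29->8, 34->9, 40->10
Step 2: Rank sum for X: R1 = 1 + 2 + 3 + 6.5 = 12.5.
Step 3: U_X = R1 - n1(n1+1)/2 = 12.5 - 4*5/2 = 12.5 - 10 = 2.5.
       U_Y = n1*n2 - U_X = 24 - 2.5 = 21.5.
Step 4: Ties are present, so use the tie-corrected normal approximation (with continuity correction) for the p-value.
Step 5: p-value = 0.054273; compare to alpha = 0.05. fail to reject H0.

U_X = 2.5, p = 0.054273, fail to reject H0 at alpha = 0.05.


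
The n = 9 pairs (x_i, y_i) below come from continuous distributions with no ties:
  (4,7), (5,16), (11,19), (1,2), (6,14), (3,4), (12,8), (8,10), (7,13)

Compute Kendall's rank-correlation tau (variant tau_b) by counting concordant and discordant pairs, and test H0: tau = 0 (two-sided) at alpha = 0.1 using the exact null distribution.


Step 1: Enumerate the 36 unordered pairs (i,j) with i<j and classify each by sign(x_j-x_i) * sign(y_j-y_i).
  (1,2):dx=+1,dy=+9->C; (1,3):dx=+7,dy=+12->C; (1,4):dx=-3,dy=-5->C; (1,5):dx=+2,dy=+7->C
  (1,6):dx=-1,dy=-3->C; (1,7):dx=+8,dy=+1->C; (1,8):dx=+4,dy=+3->C; (1,9):dx=+3,dy=+6->C
  (2,3):dx=+6,dy=+3->C; (2,4):dx=-4,dy=-14->C; (2,5):dx=+1,dy=-2->D; (2,6):dx=-2,dy=-12->C
  (2,7):dx=+7,dy=-8->D; (2,8):dx=+3,dy=-6->D; (2,9):dx=+2,dy=-3->D; (3,4):dx=-10,dy=-17->C
  (3,5):dx=-5,dy=-5->C; (3,6):dx=-8,dy=-15->C; (3,7):dx=+1,dy=-11->D; (3,8):dx=-3,dy=-9->C
  (3,9):dx=-4,dy=-6->C; (4,5):dx=+5,dy=+12->C; (4,6):dx=+2,dy=+2->C; (4,7):dx=+11,dy=+6->C
  (4,8):dx=+7,dy=+8->C; (4,9):dx=+6,dy=+11->C; (5,6):dx=-3,dy=-10->C; (5,7):dx=+6,dy=-6->D
  (5,8):dx=+2,dy=-4->D; (5,9):dx=+1,dy=-1->D; (6,7):dx=+9,dy=+4->C; (6,8):dx=+5,dy=+6->C
  (6,9):dx=+4,dy=+9->C; (7,8):dx=-4,dy=+2->D; (7,9):dx=-5,dy=+5->D; (8,9):dx=-1,dy=+3->D
Step 2: C = 25, D = 11, total pairs = 36.
Step 3: tau = (C - D)/(n(n-1)/2) = (25 - 11)/36 = 0.388889.
Step 4: Exact two-sided p-value (enumerate n! = 362880 permutations of y under H0): p = 0.180181.
Step 5: alpha = 0.1. fail to reject H0.

tau_b = 0.3889 (C=25, D=11), p = 0.180181, fail to reject H0.


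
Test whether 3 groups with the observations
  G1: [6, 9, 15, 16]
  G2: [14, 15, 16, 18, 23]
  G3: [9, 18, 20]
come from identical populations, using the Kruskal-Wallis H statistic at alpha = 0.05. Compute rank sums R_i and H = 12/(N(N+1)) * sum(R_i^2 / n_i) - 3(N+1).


Step 1: Combine all N = 12 observations and assign midranks.
sorted (value, group, rank): (6,G1,1), (9,G1,2.5), (9,G3,2.5), (14,G2,4), (15,G1,5.5), (15,G2,5.5), (16,G1,7.5), (16,G2,7.5), (18,G2,9.5), (18,G3,9.5), (20,G3,11), (23,G2,12)
Step 2: Sum ranks within each group.
R_1 = 16.5 (n_1 = 4)
R_2 = 38.5 (n_2 = 5)
R_3 = 23 (n_3 = 3)
Step 3: H = 12/(N(N+1)) * sum(R_i^2/n_i) - 3(N+1)
     = 12/(12*13) * (16.5^2/4 + 38.5^2/5 + 23^2/3) - 3*13
     = 0.076923 * 540.846 - 39
     = 2.603526.
Step 4: Ties present; correction factor C = 1 - 24/(12^3 - 12) = 0.986014. Corrected H = 2.603526 / 0.986014 = 2.640455.
Step 5: Under H0, H ~ chi^2(2); p-value = 0.267075.
Step 6: alpha = 0.05. fail to reject H0.

H = 2.6405, df = 2, p = 0.267075, fail to reject H0.


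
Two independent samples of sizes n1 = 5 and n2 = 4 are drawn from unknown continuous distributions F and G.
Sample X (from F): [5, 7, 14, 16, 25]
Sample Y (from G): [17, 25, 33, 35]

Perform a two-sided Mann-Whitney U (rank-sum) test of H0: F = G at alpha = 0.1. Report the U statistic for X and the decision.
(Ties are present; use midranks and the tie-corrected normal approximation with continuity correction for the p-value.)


Step 1: Combine and sort all 9 observations; assign midranks.
sorted (value, group): (5,X), (7,X), (14,X), (16,X), (17,Y), (25,X), (25,Y), (33,Y), (35,Y)
ranks: 5->1, 7->2, 14->3, 16->4, 17->5, 25->6.5, 25->6.5, 33->8, 35->9
Step 2: Rank sum for X: R1 = 1 + 2 + 3 + 4 + 6.5 = 16.5.
Step 3: U_X = R1 - n1(n1+1)/2 = 16.5 - 5*6/2 = 16.5 - 15 = 1.5.
       U_Y = n1*n2 - U_X = 20 - 1.5 = 18.5.
Step 4: Ties are present, so use the tie-corrected normal approximation (with continuity correction) for the p-value.
Step 5: p-value = 0.049090; compare to alpha = 0.1. reject H0.

U_X = 1.5, p = 0.049090, reject H0 at alpha = 0.1.


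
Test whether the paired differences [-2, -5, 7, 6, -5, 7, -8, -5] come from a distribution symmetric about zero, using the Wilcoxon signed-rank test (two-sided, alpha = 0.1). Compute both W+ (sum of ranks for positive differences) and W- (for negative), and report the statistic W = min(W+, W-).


Step 1: Drop any zero differences (none here) and take |d_i|.
|d| = [2, 5, 7, 6, 5, 7, 8, 5]
Step 2: Midrank |d_i| (ties get averaged ranks).
ranks: |2|->1, |5|->3, |7|->6.5, |6|->5, |5|->3, |7|->6.5, |8|->8, |5|->3
Step 3: Attach original signs; sum ranks with positive sign and with negative sign.
W+ = 6.5 + 5 + 6.5 = 18
W- = 1 + 3 + 3 + 8 + 3 = 18
(Check: W+ + W- = 36 should equal n(n+1)/2 = 36.)
Step 4: Test statistic W = min(W+, W-) = 18.
Step 5: Ties in |d|, so use the tie-corrected normal approximation.
        E[W] = n(n+1)/4 = 8*9/4 = 18.
        Tie groups: |d|=5 (t=3), |d|=7 (t=2); sum(t^3 - t) = 30.
        Var[W] = n(n+1)(2n+1)/24 - sum(t^3-t)/48 = 1224/24 - 30/48 = 50.375.
        z = (W - E[W]) / sqrt(Var[W]) = (18 - 18) / 7.0975 = 0.0000.
        Two-sided p = 2*Phi(z) = 1.000000.
Step 6: alpha = 0.1. fail to reject H0.

W+ = 18, W- = 18, W = min = 18, p = 1.000000, fail to reject H0.


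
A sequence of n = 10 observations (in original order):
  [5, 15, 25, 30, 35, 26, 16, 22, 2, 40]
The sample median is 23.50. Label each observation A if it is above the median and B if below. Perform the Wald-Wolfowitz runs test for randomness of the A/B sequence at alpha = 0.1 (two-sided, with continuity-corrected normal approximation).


Step 1: Compute median = 23.50; label A = above, B = below.
Labels in order: BBAAAABBBA  (n_A = 5, n_B = 5)
Step 2: Count runs R = 4.
Step 3: Under H0 (random ordering), E[R] = 2*n_A*n_B/(n_A+n_B) + 1 = 2*5*5/10 + 1 = 6.0000.
        Var[R] = 2*n_A*n_B*(2*n_A*n_B - n_A - n_B) / ((n_A+n_B)^2 * (n_A+n_B-1)) = 2000/900 = 2.2222.
        SD[R] = 1.4907.
Step 4: Continuity-corrected z = (R + 0.5 - E[R]) / SD[R] = (4 + 0.5 - 6.0000) / 1.4907 = -1.0062.
Step 5: Two-sided p-value via normal approximation = 2*(1 - Phi(|z|)) = 0.314305.
Step 6: alpha = 0.1. fail to reject H0.

R = 4, z = -1.0062, p = 0.314305, fail to reject H0.


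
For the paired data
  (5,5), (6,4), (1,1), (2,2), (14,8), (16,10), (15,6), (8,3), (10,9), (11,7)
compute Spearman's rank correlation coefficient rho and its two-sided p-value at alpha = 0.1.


Step 1: Rank x and y separately (midranks; no ties here).
rank(x): 5->3, 6->4, 1->1, 2->2, 14->8, 16->10, 15->9, 8->5, 10->6, 11->7
rank(y): 5->5, 4->4, 1->1, 2->2, 8->8, 10->10, 6->6, 3->3, 9->9, 7->7
Step 2: d_i = R_x(i) - R_y(i); compute d_i^2.
  (3-5)^2=4, (4-4)^2=0, (1-1)^2=0, (2-2)^2=0, (8-8)^2=0, (10-10)^2=0, (9-6)^2=9, (5-3)^2=4, (6-9)^2=9, (7-7)^2=0
sum(d^2) = 26.
Step 3: rho = 1 - 6*26 / (10*(10^2 - 1)) = 1 - 156/990 = 0.842424.
Step 4: Under H0, t = rho * sqrt((n-2)/(1-rho^2)) = 4.4222 ~ t(8).
Step 5: Two-sided p-value from the t-distribution with 8 df = 0.002220.
Step 6: alpha = 0.1. reject H0.

rho = 0.8424, p = 0.002220, reject H0 at alpha = 0.1.


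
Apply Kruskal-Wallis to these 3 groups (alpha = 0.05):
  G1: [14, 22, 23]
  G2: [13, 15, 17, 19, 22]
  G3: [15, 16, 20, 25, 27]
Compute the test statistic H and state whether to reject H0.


Step 1: Combine all N = 13 observations and assign midranks.
sorted (value, group, rank): (13,G2,1), (14,G1,2), (15,G2,3.5), (15,G3,3.5), (16,G3,5), (17,G2,6), (19,G2,7), (20,G3,8), (22,G1,9.5), (22,G2,9.5), (23,G1,11), (25,G3,12), (27,G3,13)
Step 2: Sum ranks within each group.
R_1 = 22.5 (n_1 = 3)
R_2 = 27 (n_2 = 5)
R_3 = 41.5 (n_3 = 5)
Step 3: H = 12/(N(N+1)) * sum(R_i^2/n_i) - 3(N+1)
     = 12/(13*14) * (22.5^2/3 + 27^2/5 + 41.5^2/5) - 3*14
     = 0.065934 * 659 - 42
     = 1.450549.
Step 4: Ties present; correction factor C = 1 - 12/(13^3 - 13) = 0.994505. Corrected H = 1.450549 / 0.994505 = 1.458564.
Step 5: Under H0, H ~ chi^2(2); p-value = 0.482255.
Step 6: alpha = 0.05. fail to reject H0.

H = 1.4586, df = 2, p = 0.482255, fail to reject H0.


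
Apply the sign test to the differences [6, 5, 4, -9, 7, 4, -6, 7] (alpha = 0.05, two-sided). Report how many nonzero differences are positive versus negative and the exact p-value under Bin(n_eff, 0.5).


Step 1: Discard zero differences. Original n = 8; n_eff = number of nonzero differences = 8.
Nonzero differences (with sign): +6, +5, +4, -9, +7, +4, -6, +7
Step 2: Count signs: positive = 6, negative = 2.
Step 3: Under H0: P(positive) = 0.5, so the number of positives S ~ Bin(8, 0.5).
Step 4: Two-sided exact p-value = sum of Bin(8,0.5) probabilities at or below the observed probability = 0.289062.
Step 5: alpha = 0.05. fail to reject H0.

n_eff = 8, pos = 6, neg = 2, p = 0.289062, fail to reject H0.


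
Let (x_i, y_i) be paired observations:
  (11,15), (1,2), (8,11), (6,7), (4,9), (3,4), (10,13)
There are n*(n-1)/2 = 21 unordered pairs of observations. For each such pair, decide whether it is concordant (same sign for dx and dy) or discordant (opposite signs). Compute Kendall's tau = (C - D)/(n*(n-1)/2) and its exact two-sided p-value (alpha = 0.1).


Step 1: Enumerate the 21 unordered pairs (i,j) with i<j and classify each by sign(x_j-x_i) * sign(y_j-y_i).
  (1,2):dx=-10,dy=-13->C; (1,3):dx=-3,dy=-4->C; (1,4):dx=-5,dy=-8->C; (1,5):dx=-7,dy=-6->C
  (1,6):dx=-8,dy=-11->C; (1,7):dx=-1,dy=-2->C; (2,3):dx=+7,dy=+9->C; (2,4):dx=+5,dy=+5->C
  (2,5):dx=+3,dy=+7->C; (2,6):dx=+2,dy=+2->C; (2,7):dx=+9,dy=+11->C; (3,4):dx=-2,dy=-4->C
  (3,5):dx=-4,dy=-2->C; (3,6):dx=-5,dy=-7->C; (3,7):dx=+2,dy=+2->C; (4,5):dx=-2,dy=+2->D
  (4,6):dx=-3,dy=-3->C; (4,7):dx=+4,dy=+6->C; (5,6):dx=-1,dy=-5->C; (5,7):dx=+6,dy=+4->C
  (6,7):dx=+7,dy=+9->C
Step 2: C = 20, D = 1, total pairs = 21.
Step 3: tau = (C - D)/(n(n-1)/2) = (20 - 1)/21 = 0.904762.
Step 4: Exact two-sided p-value (enumerate n! = 5040 permutations of y under H0): p = 0.002778.
Step 5: alpha = 0.1. reject H0.

tau_b = 0.9048 (C=20, D=1), p = 0.002778, reject H0.


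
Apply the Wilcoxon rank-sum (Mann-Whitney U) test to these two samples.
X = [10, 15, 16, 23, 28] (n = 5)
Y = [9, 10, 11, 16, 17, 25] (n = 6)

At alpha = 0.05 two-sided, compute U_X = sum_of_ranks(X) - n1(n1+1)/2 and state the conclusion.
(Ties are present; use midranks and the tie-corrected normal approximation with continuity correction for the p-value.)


Step 1: Combine and sort all 11 observations; assign midranks.
sorted (value, group): (9,Y), (10,X), (10,Y), (11,Y), (15,X), (16,X), (16,Y), (17,Y), (23,X), (25,Y), (28,X)
ranks: 9->1, 10->2.5, 10->2.5, 11->4, 15->5, 16->6.5, 16->6.5, 17->8, 23->9, 25->10, 28->11
Step 2: Rank sum for X: R1 = 2.5 + 5 + 6.5 + 9 + 11 = 34.
Step 3: U_X = R1 - n1(n1+1)/2 = 34 - 5*6/2 = 34 - 15 = 19.
       U_Y = n1*n2 - U_X = 30 - 19 = 11.
Step 4: Ties are present, so use the tie-corrected normal approximation (with continuity correction) for the p-value.
Step 5: p-value = 0.520916; compare to alpha = 0.05. fail to reject H0.

U_X = 19, p = 0.520916, fail to reject H0 at alpha = 0.05.


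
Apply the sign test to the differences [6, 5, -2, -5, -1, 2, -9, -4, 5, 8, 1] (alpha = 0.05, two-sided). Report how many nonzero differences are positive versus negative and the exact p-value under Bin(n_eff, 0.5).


Step 1: Discard zero differences. Original n = 11; n_eff = number of nonzero differences = 11.
Nonzero differences (with sign): +6, +5, -2, -5, -1, +2, -9, -4, +5, +8, +1
Step 2: Count signs: positive = 6, negative = 5.
Step 3: Under H0: P(positive) = 0.5, so the number of positives S ~ Bin(11, 0.5).
Step 4: Two-sided exact p-value = sum of Bin(11,0.5) probabilities at or below the observed probability = 1.000000.
Step 5: alpha = 0.05. fail to reject H0.

n_eff = 11, pos = 6, neg = 5, p = 1.000000, fail to reject H0.


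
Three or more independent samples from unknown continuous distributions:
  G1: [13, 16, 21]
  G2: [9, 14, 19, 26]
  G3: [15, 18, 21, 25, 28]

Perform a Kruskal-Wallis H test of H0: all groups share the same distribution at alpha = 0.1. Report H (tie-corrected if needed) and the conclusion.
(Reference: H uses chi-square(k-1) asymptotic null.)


Step 1: Combine all N = 12 observations and assign midranks.
sorted (value, group, rank): (9,G2,1), (13,G1,2), (14,G2,3), (15,G3,4), (16,G1,5), (18,G3,6), (19,G2,7), (21,G1,8.5), (21,G3,8.5), (25,G3,10), (26,G2,11), (28,G3,12)
Step 2: Sum ranks within each group.
R_1 = 15.5 (n_1 = 3)
R_2 = 22 (n_2 = 4)
R_3 = 40.5 (n_3 = 5)
Step 3: H = 12/(N(N+1)) * sum(R_i^2/n_i) - 3(N+1)
     = 12/(12*13) * (15.5^2/3 + 22^2/4 + 40.5^2/5) - 3*13
     = 0.076923 * 529.133 - 39
     = 1.702564.
Step 4: Ties present; correction factor C = 1 - 6/(12^3 - 12) = 0.996503. Corrected H = 1.702564 / 0.996503 = 1.708538.
Step 5: Under H0, H ~ chi^2(2); p-value = 0.425594.
Step 6: alpha = 0.1. fail to reject H0.

H = 1.7085, df = 2, p = 0.425594, fail to reject H0.


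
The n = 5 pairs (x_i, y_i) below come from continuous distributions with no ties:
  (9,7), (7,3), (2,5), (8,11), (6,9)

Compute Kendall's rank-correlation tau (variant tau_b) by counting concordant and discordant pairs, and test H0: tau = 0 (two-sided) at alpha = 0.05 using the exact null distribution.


Step 1: Enumerate the 10 unordered pairs (i,j) with i<j and classify each by sign(x_j-x_i) * sign(y_j-y_i).
  (1,2):dx=-2,dy=-4->C; (1,3):dx=-7,dy=-2->C; (1,4):dx=-1,dy=+4->D; (1,5):dx=-3,dy=+2->D
  (2,3):dx=-5,dy=+2->D; (2,4):dx=+1,dy=+8->C; (2,5):dx=-1,dy=+6->D; (3,4):dx=+6,dy=+6->C
  (3,5):dx=+4,dy=+4->C; (4,5):dx=-2,dy=-2->C
Step 2: C = 6, D = 4, total pairs = 10.
Step 3: tau = (C - D)/(n(n-1)/2) = (6 - 4)/10 = 0.200000.
Step 4: Exact two-sided p-value (enumerate n! = 120 permutations of y under H0): p = 0.816667.
Step 5: alpha = 0.05. fail to reject H0.

tau_b = 0.2000 (C=6, D=4), p = 0.816667, fail to reject H0.
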